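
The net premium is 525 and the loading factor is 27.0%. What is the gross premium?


Gross = net * (1 + loading)
= 525 * (1 + 0.27)
= 525 * 1.27
= 666.75


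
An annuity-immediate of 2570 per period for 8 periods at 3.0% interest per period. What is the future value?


FV = PMT * ((1+i)^n - 1) / i
= 2570 * ((1.03)^8 - 1) / 0.03
= 2570 * (1.26677 - 1) / 0.03
= 22853.3036


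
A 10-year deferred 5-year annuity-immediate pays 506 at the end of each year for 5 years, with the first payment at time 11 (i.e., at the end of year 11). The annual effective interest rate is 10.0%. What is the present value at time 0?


PV at time 10 of the 5-year annuity-immediate:
a_n = 506 * (1-(1+0.1)^(-5))/0.1 = 1918.1381
Discount back 10 years to time 0:
PV = 1918.1381 * (1+0.1)^(-10)
= 1918.1381 * 0.385543
= 739.5253


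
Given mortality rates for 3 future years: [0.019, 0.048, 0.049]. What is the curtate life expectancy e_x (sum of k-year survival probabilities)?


e_x = sum_{k=1}^{n} k_p_x
k_p_x values:
  1_p_x = 0.981
  2_p_x = 0.933912
  3_p_x = 0.88815
e_x = 2.8031


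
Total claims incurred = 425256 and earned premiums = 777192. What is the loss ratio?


Loss ratio = claims / premiums
= 425256 / 777192
= 0.5472


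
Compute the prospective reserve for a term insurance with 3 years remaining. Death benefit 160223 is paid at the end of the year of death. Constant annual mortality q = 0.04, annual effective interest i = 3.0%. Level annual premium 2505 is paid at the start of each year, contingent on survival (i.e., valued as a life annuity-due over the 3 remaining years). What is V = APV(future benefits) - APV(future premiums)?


v = 1/(1+i) = 0.970874
APV(future benefits) per unit = sum_{k=0}^{2} k_p_x * q * v^(k+1) = 0.108766
APV(future benefits) = 160223 * 0.108766 = 17426.8816
Life annuity-due factor ä_{x:3} = sum_{k=0}^{2} k_p_x * v^k = 2.800735
APV(future premiums) = 2505 * 2.800735 = 7015.8417
V = 17426.8816 - 7015.8417
= 10411.0398


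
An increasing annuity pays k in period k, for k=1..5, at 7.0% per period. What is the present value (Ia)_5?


(Ia)_n = sum_{k=1}^{n} k * v^k, v = 1/(1+i)
v = 0.934579
Sum computed term by term:
(Ia)_5 = 11.7469


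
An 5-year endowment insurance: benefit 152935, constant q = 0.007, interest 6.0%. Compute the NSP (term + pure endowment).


Term component = 4450.4675
Pure endowment = 5_p_x * v^5 * benefit = 0.965487 * 0.747258 * 152935 = 110337.6687
NSP = 114788.1361


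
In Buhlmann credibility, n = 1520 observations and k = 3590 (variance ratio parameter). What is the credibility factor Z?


Z = n / (n + k)
= 1520 / (1520 + 3590)
= 1520 / 5110
= 0.2975


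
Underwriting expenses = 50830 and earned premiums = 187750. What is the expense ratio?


Expense ratio = expenses / premiums
= 50830 / 187750
= 0.2707


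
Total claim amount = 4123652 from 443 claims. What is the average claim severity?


severity = total / number
= 4123652 / 443
= 9308.4695


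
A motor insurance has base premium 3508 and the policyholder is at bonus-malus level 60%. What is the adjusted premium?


adjusted = base * BM_level / 100
= 3508 * 60 / 100
= 3508 * 0.6
= 2104.8


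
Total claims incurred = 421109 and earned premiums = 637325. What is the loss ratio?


Loss ratio = claims / premiums
= 421109 / 637325
= 0.6607


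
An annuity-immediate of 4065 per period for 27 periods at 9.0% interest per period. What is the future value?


FV = PMT * ((1+i)^n - 1) / i
= 4065 * ((1.09)^27 - 1) / 0.09
= 4065 * (10.245082 - 1) / 0.09
= 417569.543


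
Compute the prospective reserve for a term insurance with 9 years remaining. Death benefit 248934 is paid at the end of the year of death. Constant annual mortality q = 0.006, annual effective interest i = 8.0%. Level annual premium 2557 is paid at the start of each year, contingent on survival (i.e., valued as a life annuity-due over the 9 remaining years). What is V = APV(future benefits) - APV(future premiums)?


v = 1/(1+i) = 0.925926
APV(future benefits) per unit = sum_{k=0}^{8} k_p_x * q * v^(k+1) = 0.036706
APV(future benefits) = 248934 * 0.036706 = 9137.4724
Life annuity-due factor ä_{x:9} = sum_{k=0}^{8} k_p_x * v^k = 6.607153
APV(future premiums) = 2557 * 6.607153 = 16894.4903
V = 9137.4724 - 16894.4903
= -7757.0179


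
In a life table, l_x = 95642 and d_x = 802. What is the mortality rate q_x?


q_x = d_x / l_x
= 802 / 95642
= 0.0084


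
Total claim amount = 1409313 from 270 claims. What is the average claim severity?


severity = total / number
= 1409313 / 270
= 5219.6778


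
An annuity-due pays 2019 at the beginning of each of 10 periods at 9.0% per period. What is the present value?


PV_due = PMT * (1-(1+i)^(-n))/i * (1+i)
PV_immediate = 12957.2509
PV_due = 12957.2509 * 1.09
= 14123.4035


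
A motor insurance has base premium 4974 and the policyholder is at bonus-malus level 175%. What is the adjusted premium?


adjusted = base * BM_level / 100
= 4974 * 175 / 100
= 4974 * 1.75
= 8704.5


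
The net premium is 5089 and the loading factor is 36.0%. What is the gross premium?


Gross = net * (1 + loading)
= 5089 * (1 + 0.36)
= 5089 * 1.36
= 6921.04


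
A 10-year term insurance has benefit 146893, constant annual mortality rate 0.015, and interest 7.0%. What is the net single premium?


NSP = benefit * sum_{k=0}^{n-1} k_p_x * q * v^(k+1)
With constant q=0.015, v=0.934579
Sum = 0.099345
NSP = 146893 * 0.099345
= 14593.1276


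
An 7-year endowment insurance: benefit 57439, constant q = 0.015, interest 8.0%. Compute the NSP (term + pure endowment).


Term component = 4308.7141
Pure endowment = 7_p_x * v^7 * benefit = 0.899609 * 0.58349 * 57439 = 30150.4776
NSP = 34459.1916


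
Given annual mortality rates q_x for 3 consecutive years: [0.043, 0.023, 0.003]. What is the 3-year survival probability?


p_k = 1 - q_k for each year
Survival = product of (1 - q_k)
= 0.957 * 0.977 * 0.997
= 0.9322


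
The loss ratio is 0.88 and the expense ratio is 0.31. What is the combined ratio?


Combined ratio = loss ratio + expense ratio
= 0.88 + 0.31
= 1.19


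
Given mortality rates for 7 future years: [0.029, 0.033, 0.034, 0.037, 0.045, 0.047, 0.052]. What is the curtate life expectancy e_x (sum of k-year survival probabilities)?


e_x = sum_{k=1}^{n} k_p_x
k_p_x values:
  1_p_x = 0.971
  2_p_x = 0.938957
  3_p_x = 0.907032
  4_p_x = 0.873472
  5_p_x = 0.834166
  6_p_x = 0.79496
  7_p_x = 0.753622
e_x = 6.0732


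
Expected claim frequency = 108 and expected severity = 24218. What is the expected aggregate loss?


E[S] = E[N] * E[X]
= 108 * 24218
= 2.6155e+06


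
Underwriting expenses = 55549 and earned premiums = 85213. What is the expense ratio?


Expense ratio = expenses / premiums
= 55549 / 85213
= 0.6519


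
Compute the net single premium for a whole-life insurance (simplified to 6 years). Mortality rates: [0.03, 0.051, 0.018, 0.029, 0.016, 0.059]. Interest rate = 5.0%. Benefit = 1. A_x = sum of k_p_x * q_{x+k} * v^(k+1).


v = 0.952381
Year 0: k_p_x=1.0, q=0.03, term=0.028571
Year 1: k_p_x=0.97, q=0.051, term=0.044871
Year 2: k_p_x=0.92053, q=0.018, term=0.014313
Year 3: k_p_x=0.90396, q=0.029, term=0.021567
Year 4: k_p_x=0.877746, q=0.016, term=0.011004
Year 5: k_p_x=0.863702, q=0.059, term=0.038026
A_x = 0.1584


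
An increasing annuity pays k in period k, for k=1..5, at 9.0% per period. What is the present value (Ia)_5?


(Ia)_n = sum_{k=1}^{n} k * v^k, v = 1/(1+i)
v = 0.917431
Sum computed term by term:
(Ia)_5 = 11.0007


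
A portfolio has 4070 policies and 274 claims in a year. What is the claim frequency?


frequency = claims / policies
= 274 / 4070
= 0.0673


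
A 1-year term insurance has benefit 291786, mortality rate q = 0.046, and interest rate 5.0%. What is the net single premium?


NSP = benefit * q * v
v = 1/(1+i) = 0.952381
NSP = 291786 * 0.046 * 0.952381
= 12783.0057


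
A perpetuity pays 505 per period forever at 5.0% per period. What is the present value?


PV = PMT / i
= 505 / 0.05
= 10100.0


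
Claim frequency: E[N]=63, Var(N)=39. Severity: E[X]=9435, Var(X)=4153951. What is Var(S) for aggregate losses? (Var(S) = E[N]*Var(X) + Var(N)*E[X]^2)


Var(S) = E[N]*Var(X) + Var(N)*E[X]^2
= 63*4153951 + 39*9435^2
= 261698913 + 3471749775
= 3.7334e+09


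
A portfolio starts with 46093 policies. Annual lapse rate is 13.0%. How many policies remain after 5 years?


remaining = initial * (1 - lapse)^years
= 46093 * (1 - 0.13)^5
= 46093 * 0.498421
= 22973.7155


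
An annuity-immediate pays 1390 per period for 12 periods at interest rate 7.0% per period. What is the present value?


PV = PMT * (1 - (1+i)^(-n)) / i
= 1390 * (1 - (1+0.07)^(-12)) / 0.07
= 1390 * (1 - 0.444012) / 0.07
= 1390 * 7.942686
= 11040.334


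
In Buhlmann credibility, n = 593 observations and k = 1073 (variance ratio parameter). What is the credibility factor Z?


Z = n / (n + k)
= 593 / (593 + 1073)
= 593 / 1666
= 0.3559


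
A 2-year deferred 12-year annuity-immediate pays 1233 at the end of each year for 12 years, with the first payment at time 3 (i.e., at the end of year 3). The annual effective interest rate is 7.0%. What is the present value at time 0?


PV at time 2 of the 12-year annuity-immediate:
a_n = 1233 * (1-(1+0.07)^(-12))/0.07 = 9793.3322
Discount back 2 years to time 0:
PV = 9793.3322 * (1+0.07)^(-2)
= 9793.3322 * 0.873439
= 8553.8756


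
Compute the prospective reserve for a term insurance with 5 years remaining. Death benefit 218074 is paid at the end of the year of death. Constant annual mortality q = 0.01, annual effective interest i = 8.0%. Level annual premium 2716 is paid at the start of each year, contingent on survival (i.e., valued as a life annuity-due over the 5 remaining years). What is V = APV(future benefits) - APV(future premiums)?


v = 1/(1+i) = 0.925926
APV(future benefits) per unit = sum_{k=0}^{4} k_p_x * q * v^(k+1) = 0.039197
APV(future benefits) = 218074 * 0.039197 = 8547.826
Life annuity-due factor ä_{x:5} = sum_{k=0}^{4} k_p_x * v^k = 4.233266
APV(future premiums) = 2716 * 4.233266 = 11497.55
V = 8547.826 - 11497.55
= -2949.7239


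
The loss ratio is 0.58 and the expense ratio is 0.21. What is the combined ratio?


Combined ratio = loss ratio + expense ratio
= 0.58 + 0.21
= 0.79


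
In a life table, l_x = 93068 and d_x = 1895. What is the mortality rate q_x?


q_x = d_x / l_x
= 1895 / 93068
= 0.0204


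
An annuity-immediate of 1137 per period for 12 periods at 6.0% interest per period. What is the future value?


FV = PMT * ((1+i)^n - 1) / i
= 1137 * ((1.06)^12 - 1) / 0.06
= 1137 * (2.012196 - 1) / 0.06
= 19181.1231


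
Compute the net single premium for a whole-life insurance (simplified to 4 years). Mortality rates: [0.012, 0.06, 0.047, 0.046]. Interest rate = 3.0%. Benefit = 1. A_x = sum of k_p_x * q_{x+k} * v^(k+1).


v = 0.970874
Year 0: k_p_x=1.0, q=0.012, term=0.01165
Year 1: k_p_x=0.988, q=0.06, term=0.055877
Year 2: k_p_x=0.92872, q=0.047, term=0.039946
Year 3: k_p_x=0.88507, q=0.046, term=0.036173
A_x = 0.1436


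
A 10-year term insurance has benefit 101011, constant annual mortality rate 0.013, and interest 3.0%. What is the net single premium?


NSP = benefit * sum_{k=0}^{n-1} k_p_x * q * v^(k+1)
With constant q=0.013, v=0.970874
Sum = 0.104959
NSP = 101011 * 0.104959
= 10601.988


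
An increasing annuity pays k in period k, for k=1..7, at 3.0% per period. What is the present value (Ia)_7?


(Ia)_n = sum_{k=1}^{n} k * v^k, v = 1/(1+i)
v = 0.970874
Sum computed term by term:
(Ia)_7 = 24.185


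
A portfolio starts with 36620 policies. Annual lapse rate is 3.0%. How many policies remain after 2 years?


remaining = initial * (1 - lapse)^years
= 36620 * (1 - 0.03)^2
= 36620 * 0.9409
= 34455.758


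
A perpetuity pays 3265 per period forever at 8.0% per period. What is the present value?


PV = PMT / i
= 3265 / 0.08
= 40812.5


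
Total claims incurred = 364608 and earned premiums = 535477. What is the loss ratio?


Loss ratio = claims / premiums
= 364608 / 535477
= 0.6809


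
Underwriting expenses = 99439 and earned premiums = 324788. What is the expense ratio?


Expense ratio = expenses / premiums
= 99439 / 324788
= 0.3062


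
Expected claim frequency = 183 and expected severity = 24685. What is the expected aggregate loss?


E[S] = E[N] * E[X]
= 183 * 24685
= 4.5174e+06


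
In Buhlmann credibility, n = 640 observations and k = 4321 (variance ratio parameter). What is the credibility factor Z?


Z = n / (n + k)
= 640 / (640 + 4321)
= 640 / 4961
= 0.129


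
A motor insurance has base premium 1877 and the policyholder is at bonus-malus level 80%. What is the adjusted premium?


adjusted = base * BM_level / 100
= 1877 * 80 / 100
= 1877 * 0.8
= 1501.6


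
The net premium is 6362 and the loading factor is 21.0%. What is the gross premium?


Gross = net * (1 + loading)
= 6362 * (1 + 0.21)
= 6362 * 1.21
= 7698.02


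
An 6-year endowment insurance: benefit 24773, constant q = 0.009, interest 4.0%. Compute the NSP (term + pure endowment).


Term component = 1143.9681
Pure endowment = 6_p_x * v^6 * benefit = 0.947201 * 0.790315 * 24773 = 18544.7291
NSP = 19688.6972


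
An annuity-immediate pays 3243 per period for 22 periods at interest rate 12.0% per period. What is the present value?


PV = PMT * (1 - (1+i)^(-n)) / i
= 3243 * (1 - (1+0.12)^(-22)) / 0.12
= 3243 * (1 - 0.082643) / 0.12
= 3243 * 7.644646
= 24791.5862


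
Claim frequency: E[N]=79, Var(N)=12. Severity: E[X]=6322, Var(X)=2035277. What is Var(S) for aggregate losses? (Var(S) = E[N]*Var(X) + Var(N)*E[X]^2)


Var(S) = E[N]*Var(X) + Var(N)*E[X]^2
= 79*2035277 + 12*6322^2
= 160786883 + 479612208
= 6.4040e+08


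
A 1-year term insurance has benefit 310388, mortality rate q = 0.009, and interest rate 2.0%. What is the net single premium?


NSP = benefit * q * v
v = 1/(1+i) = 0.980392
NSP = 310388 * 0.009 * 0.980392
= 2738.7176


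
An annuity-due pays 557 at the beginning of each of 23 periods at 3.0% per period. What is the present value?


PV_due = PMT * (1-(1+i)^(-n))/i * (1+i)
PV_immediate = 9159.0899
PV_due = 9159.0899 * 1.03
= 9433.8626


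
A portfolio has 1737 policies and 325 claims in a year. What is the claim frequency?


frequency = claims / policies
= 325 / 1737
= 0.1871


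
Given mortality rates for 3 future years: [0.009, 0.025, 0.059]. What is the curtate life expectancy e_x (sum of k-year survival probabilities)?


e_x = sum_{k=1}^{n} k_p_x
k_p_x values:
  1_p_x = 0.991
  2_p_x = 0.966225
  3_p_x = 0.909218
e_x = 2.8664


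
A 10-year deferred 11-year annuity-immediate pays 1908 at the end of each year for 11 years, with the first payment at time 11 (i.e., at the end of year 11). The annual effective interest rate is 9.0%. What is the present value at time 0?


PV at time 10 of the 11-year annuity-immediate:
a_n = 1908 * (1-(1+0.09)^(-11))/0.09 = 12984.3036
Discount back 10 years to time 0:
PV = 12984.3036 * (1+0.09)^(-10)
= 12984.3036 * 0.422411
= 5484.7101


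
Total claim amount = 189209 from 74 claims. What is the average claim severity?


severity = total / number
= 189209 / 74
= 2556.8784


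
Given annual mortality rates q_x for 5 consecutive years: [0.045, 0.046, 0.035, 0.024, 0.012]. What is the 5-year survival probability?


p_k = 1 - q_k for each year
Survival = product of (1 - q_k)
= 0.955 * 0.954 * 0.965 * 0.976 * 0.988
= 0.8478


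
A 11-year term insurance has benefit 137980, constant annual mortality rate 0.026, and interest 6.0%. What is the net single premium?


NSP = benefit * sum_{k=0}^{n-1} k_p_x * q * v^(k+1)
With constant q=0.026, v=0.943396
Sum = 0.18313
NSP = 137980 * 0.18313
= 25268.3248


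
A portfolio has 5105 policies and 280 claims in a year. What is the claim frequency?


frequency = claims / policies
= 280 / 5105
= 0.0548


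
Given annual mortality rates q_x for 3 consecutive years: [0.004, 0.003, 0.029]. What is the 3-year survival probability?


p_k = 1 - q_k for each year
Survival = product of (1 - q_k)
= 0.996 * 0.997 * 0.971
= 0.9642


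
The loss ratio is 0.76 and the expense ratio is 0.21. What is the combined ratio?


Combined ratio = loss ratio + expense ratio
= 0.76 + 0.21
= 0.97


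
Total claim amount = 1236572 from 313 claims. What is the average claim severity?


severity = total / number
= 1236572 / 313
= 3950.7093


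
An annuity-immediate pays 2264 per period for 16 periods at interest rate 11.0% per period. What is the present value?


PV = PMT * (1 - (1+i)^(-n)) / i
= 2264 * (1 - (1+0.11)^(-16)) / 0.11
= 2264 * (1 - 0.188292) / 0.11
= 2264 * 7.379162
= 16706.4223


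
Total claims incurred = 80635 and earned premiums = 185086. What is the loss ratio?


Loss ratio = claims / premiums
= 80635 / 185086
= 0.4357


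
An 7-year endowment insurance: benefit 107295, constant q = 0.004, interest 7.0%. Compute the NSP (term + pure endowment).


Term component = 2287.8739
Pure endowment = 7_p_x * v^7 * benefit = 0.972334 * 0.62275 * 107295 = 64969.3332
NSP = 67257.207


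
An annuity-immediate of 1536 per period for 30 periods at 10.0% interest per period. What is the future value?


FV = PMT * ((1+i)^n - 1) / i
= 1536 * ((1.1)^30 - 1) / 0.1
= 1536 * (17.449402 - 1) / 0.1
= 252662.8189


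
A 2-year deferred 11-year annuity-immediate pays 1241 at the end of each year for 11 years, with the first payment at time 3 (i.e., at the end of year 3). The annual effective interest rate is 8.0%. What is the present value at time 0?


PV at time 2 of the 11-year annuity-immediate:
a_n = 1241 * (1-(1+0.08)^(-11))/0.08 = 8859.4546
Discount back 2 years to time 0:
PV = 8859.4546 * (1+0.08)^(-2)
= 8859.4546 * 0.857339
= 7595.5544


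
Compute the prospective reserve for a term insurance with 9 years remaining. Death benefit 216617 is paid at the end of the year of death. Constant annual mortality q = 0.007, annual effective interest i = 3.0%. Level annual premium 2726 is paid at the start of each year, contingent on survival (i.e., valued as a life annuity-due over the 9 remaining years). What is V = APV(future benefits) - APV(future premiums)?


v = 1/(1+i) = 0.970874
APV(future benefits) per unit = sum_{k=0}^{8} k_p_x * q * v^(k+1) = 0.053075
APV(future benefits) = 216617 * 0.053075 = 11496.8706
Life annuity-due factor ä_{x:9} = sum_{k=0}^{8} k_p_x * v^k = 7.809555
APV(future premiums) = 2726 * 7.809555 = 21288.8471
V = 11496.8706 - 21288.8471
= -9791.9765


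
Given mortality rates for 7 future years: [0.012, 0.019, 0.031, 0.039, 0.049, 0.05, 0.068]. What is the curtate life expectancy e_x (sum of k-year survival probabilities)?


e_x = sum_{k=1}^{n} k_p_x
k_p_x values:
  1_p_x = 0.988
  2_p_x = 0.969228
  3_p_x = 0.939182
  4_p_x = 0.902554
  5_p_x = 0.858329
  6_p_x = 0.815412
  7_p_x = 0.759964
e_x = 6.2327


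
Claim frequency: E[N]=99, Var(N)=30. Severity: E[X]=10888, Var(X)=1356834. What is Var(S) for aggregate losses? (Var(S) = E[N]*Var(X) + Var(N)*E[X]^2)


Var(S) = E[N]*Var(X) + Var(N)*E[X]^2
= 99*1356834 + 30*10888^2
= 134326566 + 3556456320
= 3.6908e+09


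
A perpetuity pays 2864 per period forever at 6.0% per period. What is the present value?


PV = PMT / i
= 2864 / 0.06
= 47733.3333


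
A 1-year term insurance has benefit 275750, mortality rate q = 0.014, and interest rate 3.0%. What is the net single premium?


NSP = benefit * q * v
v = 1/(1+i) = 0.970874
NSP = 275750 * 0.014 * 0.970874
= 3748.0583


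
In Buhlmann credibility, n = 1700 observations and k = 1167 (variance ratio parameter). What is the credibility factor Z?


Z = n / (n + k)
= 1700 / (1700 + 1167)
= 1700 / 2867
= 0.593


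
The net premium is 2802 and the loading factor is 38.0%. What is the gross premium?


Gross = net * (1 + loading)
= 2802 * (1 + 0.38)
= 2802 * 1.38
= 3866.76


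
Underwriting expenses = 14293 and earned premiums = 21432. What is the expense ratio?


Expense ratio = expenses / premiums
= 14293 / 21432
= 0.6669


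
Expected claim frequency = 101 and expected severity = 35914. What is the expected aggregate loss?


E[S] = E[N] * E[X]
= 101 * 35914
= 3.6273e+06


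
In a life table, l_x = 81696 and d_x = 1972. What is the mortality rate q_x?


q_x = d_x / l_x
= 1972 / 81696
= 0.0241


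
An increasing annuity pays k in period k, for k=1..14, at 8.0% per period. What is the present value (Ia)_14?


(Ia)_n = sum_{k=1}^{n} k * v^k, v = 1/(1+i)
v = 0.925926
Sum computed term by term:
(Ia)_14 = 51.7165


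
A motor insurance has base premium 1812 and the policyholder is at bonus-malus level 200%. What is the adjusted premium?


adjusted = base * BM_level / 100
= 1812 * 200 / 100
= 1812 * 2.0
= 3624.0


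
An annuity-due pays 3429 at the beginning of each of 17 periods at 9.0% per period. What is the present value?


PV_due = PMT * (1-(1+i)^(-n))/i * (1+i)
PV_immediate = 29296.112
PV_due = 29296.112 * 1.09
= 31932.762


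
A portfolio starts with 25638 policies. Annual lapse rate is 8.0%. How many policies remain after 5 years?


remaining = initial * (1 - lapse)^years
= 25638 * (1 - 0.08)^5
= 25638 * 0.659082
= 16897.5321


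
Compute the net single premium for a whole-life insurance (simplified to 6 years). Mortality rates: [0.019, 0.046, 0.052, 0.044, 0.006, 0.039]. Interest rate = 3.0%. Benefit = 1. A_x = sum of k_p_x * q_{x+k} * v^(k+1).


v = 0.970874
Year 0: k_p_x=1.0, q=0.019, term=0.018447
Year 1: k_p_x=0.981, q=0.046, term=0.042536
Year 2: k_p_x=0.935874, q=0.052, term=0.044536
Year 3: k_p_x=0.887209, q=0.044, term=0.034684
Year 4: k_p_x=0.848171, q=0.006, term=0.00439
Year 5: k_p_x=0.843082, q=0.039, term=0.027537
A_x = 0.1721


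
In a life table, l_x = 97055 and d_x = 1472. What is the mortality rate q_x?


q_x = d_x / l_x
= 1472 / 97055
= 0.0152


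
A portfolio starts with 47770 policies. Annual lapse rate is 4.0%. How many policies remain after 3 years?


remaining = initial * (1 - lapse)^years
= 47770 * (1 - 0.04)^3
= 47770 * 0.884736
= 42263.8387


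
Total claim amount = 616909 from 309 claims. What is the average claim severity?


severity = total / number
= 616909 / 309
= 1996.4693


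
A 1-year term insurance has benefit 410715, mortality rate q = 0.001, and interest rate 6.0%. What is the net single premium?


NSP = benefit * q * v
v = 1/(1+i) = 0.943396
NSP = 410715 * 0.001 * 0.943396
= 387.467


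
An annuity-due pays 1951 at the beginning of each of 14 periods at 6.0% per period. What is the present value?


PV_due = PMT * (1-(1+i)^(-n))/i * (1+i)
PV_immediate = 18134.5136
PV_due = 18134.5136 * 1.06
= 19222.5845


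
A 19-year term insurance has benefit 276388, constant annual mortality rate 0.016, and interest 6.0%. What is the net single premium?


NSP = benefit * sum_{k=0}^{n-1} k_p_x * q * v^(k+1)
With constant q=0.016, v=0.943396
Sum = 0.159311
NSP = 276388 * 0.159311
= 44031.5846


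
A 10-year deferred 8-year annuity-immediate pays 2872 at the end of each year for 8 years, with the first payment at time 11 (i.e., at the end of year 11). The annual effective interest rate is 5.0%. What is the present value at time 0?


PV at time 10 of the 8-year annuity-immediate:
a_n = 2872 * (1-(1+0.05)^(-8))/0.05 = 18562.347
Discount back 10 years to time 0:
PV = 18562.347 * (1+0.05)^(-10)
= 18562.347 * 0.613913
= 11395.6709


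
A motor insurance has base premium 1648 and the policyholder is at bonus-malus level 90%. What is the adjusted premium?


adjusted = base * BM_level / 100
= 1648 * 90 / 100
= 1648 * 0.9
= 1483.2


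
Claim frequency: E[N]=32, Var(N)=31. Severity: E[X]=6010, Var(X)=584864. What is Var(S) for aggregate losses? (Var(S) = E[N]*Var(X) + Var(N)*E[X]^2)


Var(S) = E[N]*Var(X) + Var(N)*E[X]^2
= 32*584864 + 31*6010^2
= 18715648 + 1119723100
= 1.1384e+09


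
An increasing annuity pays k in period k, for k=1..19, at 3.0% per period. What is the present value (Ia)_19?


(Ia)_n = sum_{k=1}^{n} k * v^k, v = 1/(1+i)
v = 0.970874
Sum computed term by term:
(Ia)_19 = 130.6026


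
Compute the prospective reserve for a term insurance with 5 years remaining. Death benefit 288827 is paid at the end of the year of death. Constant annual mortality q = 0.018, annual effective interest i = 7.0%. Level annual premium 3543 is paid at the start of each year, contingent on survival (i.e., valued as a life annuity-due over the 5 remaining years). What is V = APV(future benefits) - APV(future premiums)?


v = 1/(1+i) = 0.934579
APV(future benefits) per unit = sum_{k=0}^{4} k_p_x * q * v^(k+1) = 0.071369
APV(future benefits) = 288827 * 0.071369 = 20613.2114
Life annuity-due factor ä_{x:5} = sum_{k=0}^{4} k_p_x * v^k = 4.242474
APV(future premiums) = 3543 * 4.242474 = 15031.0837
V = 20613.2114 - 15031.0837
= 5582.1277


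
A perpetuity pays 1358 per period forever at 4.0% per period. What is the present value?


PV = PMT / i
= 1358 / 0.04
= 33950.0


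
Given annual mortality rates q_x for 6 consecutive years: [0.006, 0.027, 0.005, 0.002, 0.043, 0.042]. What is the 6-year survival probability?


p_k = 1 - q_k for each year
Survival = product of (1 - q_k)
= 0.994 * 0.973 * 0.995 * 0.998 * 0.957 * 0.958
= 0.8805


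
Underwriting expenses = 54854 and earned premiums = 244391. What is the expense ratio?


Expense ratio = expenses / premiums
= 54854 / 244391
= 0.2245


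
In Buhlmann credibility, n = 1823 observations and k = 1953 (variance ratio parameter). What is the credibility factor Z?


Z = n / (n + k)
= 1823 / (1823 + 1953)
= 1823 / 3776
= 0.4828


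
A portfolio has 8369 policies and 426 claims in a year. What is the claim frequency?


frequency = claims / policies
= 426 / 8369
= 0.0509


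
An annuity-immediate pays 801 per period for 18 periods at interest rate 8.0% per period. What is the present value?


PV = PMT * (1 - (1+i)^(-n)) / i
= 801 * (1 - (1+0.08)^(-18)) / 0.08
= 801 * (1 - 0.250249) / 0.08
= 801 * 9.371887
= 7506.8816


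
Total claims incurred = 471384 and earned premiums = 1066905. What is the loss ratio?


Loss ratio = claims / premiums
= 471384 / 1066905
= 0.4418


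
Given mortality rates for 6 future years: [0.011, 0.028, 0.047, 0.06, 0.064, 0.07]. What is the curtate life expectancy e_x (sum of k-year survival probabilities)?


e_x = sum_{k=1}^{n} k_p_x
k_p_x values:
  1_p_x = 0.989
  2_p_x = 0.961308
  3_p_x = 0.916127
  4_p_x = 0.861159
  5_p_x = 0.806045
  6_p_x = 0.749622
e_x = 5.2833


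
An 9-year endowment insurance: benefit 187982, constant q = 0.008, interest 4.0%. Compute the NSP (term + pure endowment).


Term component = 10853.1598
Pure endowment = 9_p_x * v^9 * benefit = 0.930262 * 0.702587 * 187982 = 122863.0413
NSP = 133716.2011


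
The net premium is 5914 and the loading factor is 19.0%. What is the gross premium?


Gross = net * (1 + loading)
= 5914 * (1 + 0.19)
= 5914 * 1.19
= 7037.66


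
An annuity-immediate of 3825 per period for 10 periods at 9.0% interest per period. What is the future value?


FV = PMT * ((1+i)^n - 1) / i
= 3825 * ((1.09)^10 - 1) / 0.09
= 3825 * (2.367364 - 1) / 0.09
= 58112.9562


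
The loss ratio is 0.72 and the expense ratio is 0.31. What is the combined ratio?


Combined ratio = loss ratio + expense ratio
= 0.72 + 0.31
= 1.03


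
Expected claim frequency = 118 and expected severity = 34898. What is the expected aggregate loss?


E[S] = E[N] * E[X]
= 118 * 34898
= 4.1180e+06


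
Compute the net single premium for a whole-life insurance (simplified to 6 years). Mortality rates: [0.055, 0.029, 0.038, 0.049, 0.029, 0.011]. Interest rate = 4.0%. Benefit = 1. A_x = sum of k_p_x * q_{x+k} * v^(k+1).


v = 0.961538
Year 0: k_p_x=1.0, q=0.055, term=0.052885
Year 1: k_p_x=0.945, q=0.029, term=0.025337
Year 2: k_p_x=0.917595, q=0.038, term=0.030998
Year 3: k_p_x=0.882726, q=0.049, term=0.036973
Year 4: k_p_x=0.839473, q=0.029, term=0.02001
Year 5: k_p_x=0.815128, q=0.011, term=0.007086
A_x = 0.1733


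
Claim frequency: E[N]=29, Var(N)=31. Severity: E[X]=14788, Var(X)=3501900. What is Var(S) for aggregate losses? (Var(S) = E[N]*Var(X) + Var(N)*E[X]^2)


Var(S) = E[N]*Var(X) + Var(N)*E[X]^2
= 29*3501900 + 31*14788^2
= 101555100 + 6779233264
= 6.8808e+09


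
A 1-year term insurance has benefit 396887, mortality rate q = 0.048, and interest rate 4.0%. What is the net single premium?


NSP = benefit * q * v
v = 1/(1+i) = 0.961538
NSP = 396887 * 0.048 * 0.961538
= 18317.8615


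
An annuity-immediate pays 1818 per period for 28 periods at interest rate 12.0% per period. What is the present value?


PV = PMT * (1 - (1+i)^(-n)) / i
= 1818 * (1 - (1+0.12)^(-28)) / 0.12
= 1818 * (1 - 0.041869) / 0.12
= 1818 * 7.984423
= 14515.6806


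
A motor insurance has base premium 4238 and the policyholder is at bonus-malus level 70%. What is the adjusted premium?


adjusted = base * BM_level / 100
= 4238 * 70 / 100
= 4238 * 0.7
= 2966.6


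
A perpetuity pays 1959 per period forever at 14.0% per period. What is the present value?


PV = PMT / i
= 1959 / 0.14
= 13992.8571


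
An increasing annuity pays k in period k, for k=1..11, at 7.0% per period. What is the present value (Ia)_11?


(Ia)_n = sum_{k=1}^{n} k * v^k, v = 1/(1+i)
v = 0.934579
Sum computed term by term:
(Ia)_11 = 39.9652


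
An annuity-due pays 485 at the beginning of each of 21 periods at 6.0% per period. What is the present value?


PV_due = PMT * (1-(1+i)^(-n))/i * (1+i)
PV_immediate = 5705.5772
PV_due = 5705.5772 * 1.06
= 6047.9118


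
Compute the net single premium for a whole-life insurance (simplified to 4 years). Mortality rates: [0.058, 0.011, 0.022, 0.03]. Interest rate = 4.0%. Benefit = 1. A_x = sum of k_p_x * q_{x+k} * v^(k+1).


v = 0.961538
Year 0: k_p_x=1.0, q=0.058, term=0.055769
Year 1: k_p_x=0.942, q=0.011, term=0.00958
Year 2: k_p_x=0.931638, q=0.022, term=0.018221
Year 3: k_p_x=0.911142, q=0.03, term=0.023365
A_x = 0.1069


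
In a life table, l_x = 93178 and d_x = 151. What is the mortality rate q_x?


q_x = d_x / l_x
= 151 / 93178
= 0.0016


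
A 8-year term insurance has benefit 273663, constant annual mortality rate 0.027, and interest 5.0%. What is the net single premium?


NSP = benefit * sum_{k=0}^{n-1} k_p_x * q * v^(k+1)
With constant q=0.027, v=0.952381
Sum = 0.159989
NSP = 273663 * 0.159989
= 43782.9518


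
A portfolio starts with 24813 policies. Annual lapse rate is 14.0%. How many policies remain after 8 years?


remaining = initial * (1 - lapse)^years
= 24813 * (1 - 0.14)^8
= 24813 * 0.299218
= 7424.4944


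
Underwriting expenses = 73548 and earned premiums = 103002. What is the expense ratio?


Expense ratio = expenses / premiums
= 73548 / 103002
= 0.714


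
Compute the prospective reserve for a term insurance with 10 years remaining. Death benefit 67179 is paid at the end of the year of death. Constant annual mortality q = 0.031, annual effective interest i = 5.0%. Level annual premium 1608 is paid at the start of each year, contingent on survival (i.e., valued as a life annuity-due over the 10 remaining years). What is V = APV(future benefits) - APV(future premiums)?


v = 1/(1+i) = 0.952381
APV(future benefits) per unit = sum_{k=0}^{9} k_p_x * q * v^(k+1) = 0.211233
APV(future benefits) = 67179 * 0.211233 = 14190.4149
Life annuity-due factor ä_{x:10} = sum_{k=0}^{9} k_p_x * v^k = 7.154663
APV(future premiums) = 1608 * 7.154663 = 11504.6976
V = 14190.4149 - 11504.6976
= 2685.7173


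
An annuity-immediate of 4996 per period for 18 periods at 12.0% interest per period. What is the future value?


FV = PMT * ((1+i)^n - 1) / i
= 4996 * ((1.12)^18 - 1) / 0.12
= 4996 * (7.689966 - 1) / 0.12
= 278525.5759


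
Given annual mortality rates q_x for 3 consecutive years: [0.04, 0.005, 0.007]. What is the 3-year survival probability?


p_k = 1 - q_k for each year
Survival = product of (1 - q_k)
= 0.96 * 0.995 * 0.993
= 0.9485


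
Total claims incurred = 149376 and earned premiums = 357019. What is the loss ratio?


Loss ratio = claims / premiums
= 149376 / 357019
= 0.4184


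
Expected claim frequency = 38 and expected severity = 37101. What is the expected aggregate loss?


E[S] = E[N] * E[X]
= 38 * 37101
= 1.4098e+06


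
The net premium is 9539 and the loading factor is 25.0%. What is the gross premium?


Gross = net * (1 + loading)
= 9539 * (1 + 0.25)
= 9539 * 1.25
= 11923.75


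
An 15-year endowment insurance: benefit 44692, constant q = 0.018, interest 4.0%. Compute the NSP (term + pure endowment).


Term component = 8005.2212
Pure endowment = 15_p_x * v^15 * benefit = 0.761504 * 0.555265 * 44692 = 18897.3983
NSP = 26902.6195


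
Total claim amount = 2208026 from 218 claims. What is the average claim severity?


severity = total / number
= 2208026 / 218
= 10128.5596


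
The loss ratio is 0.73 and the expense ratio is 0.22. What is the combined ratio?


Combined ratio = loss ratio + expense ratio
= 0.73 + 0.22
= 0.95


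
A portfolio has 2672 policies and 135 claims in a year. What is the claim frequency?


frequency = claims / policies
= 135 / 2672
= 0.0505


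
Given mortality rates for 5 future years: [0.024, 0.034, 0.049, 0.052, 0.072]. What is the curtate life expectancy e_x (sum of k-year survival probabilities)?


e_x = sum_{k=1}^{n} k_p_x
k_p_x values:
  1_p_x = 0.976
  2_p_x = 0.942816
  3_p_x = 0.896618
  4_p_x = 0.849994
  5_p_x = 0.788794
e_x = 4.4542


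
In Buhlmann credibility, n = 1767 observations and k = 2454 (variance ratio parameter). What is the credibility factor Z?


Z = n / (n + k)
= 1767 / (1767 + 2454)
= 1767 / 4221
= 0.4186


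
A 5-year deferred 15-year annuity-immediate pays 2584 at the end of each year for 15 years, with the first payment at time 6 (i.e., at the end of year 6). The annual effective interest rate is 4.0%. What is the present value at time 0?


PV at time 5 of the 15-year annuity-immediate:
a_n = 2584 * (1-(1+0.04)^(-15))/0.04 = 28729.9131
Discount back 5 years to time 0:
PV = 28729.9131 * (1+0.04)^(-5)
= 28729.9131 * 0.821927
= 23613.8944


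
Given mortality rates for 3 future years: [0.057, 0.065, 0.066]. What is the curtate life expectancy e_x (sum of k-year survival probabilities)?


e_x = sum_{k=1}^{n} k_p_x
k_p_x values:
  1_p_x = 0.943
  2_p_x = 0.881705
  3_p_x = 0.823512
e_x = 2.6482


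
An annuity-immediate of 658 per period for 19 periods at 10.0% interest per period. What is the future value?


FV = PMT * ((1+i)^n - 1) / i
= 658 * ((1.1)^19 - 1) / 0.1
= 658 * (6.115909 - 1) / 0.1
= 33662.6815


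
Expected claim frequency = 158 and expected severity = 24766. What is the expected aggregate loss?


E[S] = E[N] * E[X]
= 158 * 24766
= 3.9130e+06


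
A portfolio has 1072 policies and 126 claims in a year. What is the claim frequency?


frequency = claims / policies
= 126 / 1072
= 0.1175


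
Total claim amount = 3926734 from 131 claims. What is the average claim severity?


severity = total / number
= 3926734 / 131
= 29975.0687


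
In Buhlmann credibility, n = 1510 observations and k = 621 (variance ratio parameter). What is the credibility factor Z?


Z = n / (n + k)
= 1510 / (1510 + 621)
= 1510 / 2131
= 0.7086


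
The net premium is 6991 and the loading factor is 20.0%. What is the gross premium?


Gross = net * (1 + loading)
= 6991 * (1 + 0.2)
= 6991 * 1.2
= 8389.2


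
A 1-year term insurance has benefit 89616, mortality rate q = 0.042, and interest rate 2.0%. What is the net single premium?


NSP = benefit * q * v
v = 1/(1+i) = 0.980392
NSP = 89616 * 0.042 * 0.980392
= 3690.0706


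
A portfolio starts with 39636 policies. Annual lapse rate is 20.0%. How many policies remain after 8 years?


remaining = initial * (1 - lapse)^years
= 39636 * (1 - 0.2)^8
= 39636 * 0.167772
= 6649.8173


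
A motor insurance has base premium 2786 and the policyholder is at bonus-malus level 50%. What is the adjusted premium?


adjusted = base * BM_level / 100
= 2786 * 50 / 100
= 2786 * 0.5
= 1393.0


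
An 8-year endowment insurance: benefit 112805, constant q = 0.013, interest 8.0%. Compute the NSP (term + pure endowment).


Term component = 8095.9579
Pure endowment = 8_p_x * v^8 * benefit = 0.900611 * 0.540269 * 112805 = 54887.7625
NSP = 62983.7205


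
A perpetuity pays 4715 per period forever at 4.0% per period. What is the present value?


PV = PMT / i
= 4715 / 0.04
= 117875.0


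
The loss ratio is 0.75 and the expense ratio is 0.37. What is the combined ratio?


Combined ratio = loss ratio + expense ratio
= 0.75 + 0.37
= 1.12


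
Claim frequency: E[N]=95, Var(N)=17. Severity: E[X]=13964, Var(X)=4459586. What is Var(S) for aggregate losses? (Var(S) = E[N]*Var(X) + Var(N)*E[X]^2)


Var(S) = E[N]*Var(X) + Var(N)*E[X]^2
= 95*4459586 + 17*13964^2
= 423660670 + 3314886032
= 3.7385e+09


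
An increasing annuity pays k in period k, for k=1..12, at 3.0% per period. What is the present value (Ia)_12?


(Ia)_n = sum_{k=1}^{n} k * v^k, v = 1/(1+i)
v = 0.970874
Sum computed term by term:
(Ia)_12 = 61.2022


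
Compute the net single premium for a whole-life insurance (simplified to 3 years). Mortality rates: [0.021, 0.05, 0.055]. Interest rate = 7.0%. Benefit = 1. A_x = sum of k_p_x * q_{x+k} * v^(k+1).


v = 0.934579
Year 0: k_p_x=1.0, q=0.021, term=0.019626
Year 1: k_p_x=0.979, q=0.05, term=0.042755
Year 2: k_p_x=0.93005, q=0.055, term=0.041756
A_x = 0.1041


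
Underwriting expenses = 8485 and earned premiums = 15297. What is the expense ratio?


Expense ratio = expenses / premiums
= 8485 / 15297
= 0.5547


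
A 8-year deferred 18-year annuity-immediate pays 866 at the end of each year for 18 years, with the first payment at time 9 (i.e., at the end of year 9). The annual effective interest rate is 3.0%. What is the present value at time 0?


PV at time 8 of the 18-year annuity-immediate:
a_n = 866 * (1-(1+0.03)^(-18))/0.03 = 11910.5423
Discount back 8 years to time 0:
PV = 11910.5423 * (1+0.03)^(-8)
= 11910.5423 * 0.789409
= 9402.2921


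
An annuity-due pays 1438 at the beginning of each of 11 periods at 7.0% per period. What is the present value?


PV_due = PMT * (1-(1+i)^(-n))/i * (1+i)
PV_immediate = 10783.0937
PV_due = 10783.0937 * 1.07
= 11537.9103


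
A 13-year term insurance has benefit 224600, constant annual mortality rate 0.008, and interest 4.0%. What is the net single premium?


NSP = benefit * sum_{k=0}^{n-1} k_p_x * q * v^(k+1)
With constant q=0.008, v=0.961538
Sum = 0.076496
NSP = 224600 * 0.076496
= 17180.9178


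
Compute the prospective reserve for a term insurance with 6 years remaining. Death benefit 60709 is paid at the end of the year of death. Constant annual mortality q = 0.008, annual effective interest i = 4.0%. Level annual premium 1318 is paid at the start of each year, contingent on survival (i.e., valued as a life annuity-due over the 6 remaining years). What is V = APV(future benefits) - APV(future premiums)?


v = 1/(1+i) = 0.961538
APV(future benefits) per unit = sum_{k=0}^{5} k_p_x * q * v^(k+1) = 0.041145
APV(future benefits) = 60709 * 0.041145 = 2497.8709
Life annuity-due factor ä_{x:6} = sum_{k=0}^{5} k_p_x * v^k = 5.348848
APV(future premiums) = 1318 * 5.348848 = 7049.7818
V = 2497.8709 - 7049.7818
= -4551.9109


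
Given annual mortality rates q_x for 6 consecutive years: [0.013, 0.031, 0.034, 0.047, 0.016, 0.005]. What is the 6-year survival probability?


p_k = 1 - q_k for each year
Survival = product of (1 - q_k)
= 0.987 * 0.969 * 0.966 * 0.953 * 0.984 * 0.995
= 0.862


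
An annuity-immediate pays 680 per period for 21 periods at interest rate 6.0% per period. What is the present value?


PV = PMT * (1 - (1+i)^(-n)) / i
= 680 * (1 - (1+0.06)^(-21)) / 0.06
= 680 * (1 - 0.294155) / 0.06
= 680 * 11.764077
= 7999.5721
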